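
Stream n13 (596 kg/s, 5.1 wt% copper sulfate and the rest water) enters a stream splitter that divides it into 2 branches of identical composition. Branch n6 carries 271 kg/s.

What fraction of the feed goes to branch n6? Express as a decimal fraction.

Fraction to n6 = 271/596 = 0.4547.

0.455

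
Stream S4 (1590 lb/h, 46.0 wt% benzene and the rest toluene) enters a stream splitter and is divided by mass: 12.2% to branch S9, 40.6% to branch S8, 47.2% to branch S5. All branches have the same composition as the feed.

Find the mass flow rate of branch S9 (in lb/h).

Branch S9 flow = 0.122×1590 = 193.98 lb/h.

194 lb/h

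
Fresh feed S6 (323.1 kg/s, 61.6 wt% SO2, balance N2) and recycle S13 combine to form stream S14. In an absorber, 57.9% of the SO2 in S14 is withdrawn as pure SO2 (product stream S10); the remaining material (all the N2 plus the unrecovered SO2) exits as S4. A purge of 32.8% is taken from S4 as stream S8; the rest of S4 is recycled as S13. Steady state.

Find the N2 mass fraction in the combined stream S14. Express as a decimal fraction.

0.577

N2 enters only via S6 and leaves only via the purge: 323.1×0.384 = 0.328×(N2 in S4), and the absorber passes all N2, so N2 in S14 = N2 in S4 = 378.26 kg/s.
SO2 in S14: m_A = 323.1×0.616 + (1−0.328)·(1−0.579)·m_A, so m_A = 199.03/0.7171 = 277.55 kg/s.
S14 = 277.55 + 378.26 = 655.82 kg/s.
N2 fraction in S14 = 378.26/655.82 = 0.577.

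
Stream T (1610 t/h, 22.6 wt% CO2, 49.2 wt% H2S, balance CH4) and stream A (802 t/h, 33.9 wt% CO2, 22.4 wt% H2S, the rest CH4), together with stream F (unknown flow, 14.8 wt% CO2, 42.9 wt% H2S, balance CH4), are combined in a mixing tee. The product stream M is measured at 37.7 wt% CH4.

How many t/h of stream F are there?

Let F be the unknown flow. Total out = 2412 + F.
CH4 balance: 804.49 + 0.423·F = 0.377·(2412 + F)
(0.423 − 0.377)·F = 0.377×2412 − 804.49 = 104.83
F = 104.83 / 0.046 = 2278.9 t/h

2279 t/h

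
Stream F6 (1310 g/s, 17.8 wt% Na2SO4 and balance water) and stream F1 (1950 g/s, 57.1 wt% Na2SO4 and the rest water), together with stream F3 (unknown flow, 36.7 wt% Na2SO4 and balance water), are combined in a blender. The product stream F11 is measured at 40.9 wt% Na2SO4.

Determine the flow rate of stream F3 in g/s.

Let F3 be the unknown flow. Total out = 3260 + F3.
Na2SO4 balance: 1346.6 + 0.367·F3 = 0.409·(3260 + F3)
(0.367 − 0.409)·F3 = 0.409×3260 − 1346.6 = -13.29
F3 = -13.29 / -0.042 = 316.43 g/s

316.4 g/s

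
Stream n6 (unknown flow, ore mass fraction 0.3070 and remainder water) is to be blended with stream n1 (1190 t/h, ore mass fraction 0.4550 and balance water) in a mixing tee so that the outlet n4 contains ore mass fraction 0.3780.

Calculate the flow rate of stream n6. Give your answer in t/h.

Let n6 be the unknown flow. Total out = 1190 + n6.
ore balance: 541.45 + 0.307·n6 = 0.378·(1190 + n6)
(0.307 − 0.378)·n6 = 0.378×1190 − 541.45 = -91.63
n6 = -91.63 / -0.071 = 1290.6 t/h

1291 t/h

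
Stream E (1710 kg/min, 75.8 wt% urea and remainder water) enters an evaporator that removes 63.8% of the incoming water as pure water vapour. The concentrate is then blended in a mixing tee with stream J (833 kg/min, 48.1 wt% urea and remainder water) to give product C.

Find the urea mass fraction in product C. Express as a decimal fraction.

0.745

Vapour removed = 0.638×0.242×1710 = 264.02 kg/min; concentrate = 1446 kg/min.
urea reaching the mixer = 1296.2 (from concentrate) + 833×0.481 = 1696.9 kg/min.
Product flow = 1446 + 833 = 2279 kg/min; urea fraction = 0.745.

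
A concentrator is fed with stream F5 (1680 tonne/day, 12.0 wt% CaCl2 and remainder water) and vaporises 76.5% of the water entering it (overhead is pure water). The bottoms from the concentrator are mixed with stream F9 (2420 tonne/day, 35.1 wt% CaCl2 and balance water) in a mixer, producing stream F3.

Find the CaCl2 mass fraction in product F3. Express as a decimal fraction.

Vapour removed = 0.765×0.880×1680 = 1131 tonne/day; concentrate = 549.02 tonne/day.
CaCl2 reaching the mixer = 201.6 (from concentrate) + 2420×0.351 = 1051 tonne/day.
Product flow = 549.02 + 2420 = 2969 tonne/day; CaCl2 fraction = 0.354.

0.354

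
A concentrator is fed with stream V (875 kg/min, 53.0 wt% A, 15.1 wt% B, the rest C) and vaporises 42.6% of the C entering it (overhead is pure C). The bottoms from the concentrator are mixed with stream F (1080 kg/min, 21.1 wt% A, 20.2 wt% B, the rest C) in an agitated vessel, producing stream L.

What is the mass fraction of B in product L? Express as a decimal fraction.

0.1908

Vapour removed = 0.426×0.319×875 = 118.91 kg/min; concentrate = 756.09 kg/min.
B reaching the mixer = 132.12 (from concentrate) + 1080×0.202 = 350.29 kg/min.
Product flow = 756.09 + 1080 = 1836.1 kg/min; B fraction = 0.1908.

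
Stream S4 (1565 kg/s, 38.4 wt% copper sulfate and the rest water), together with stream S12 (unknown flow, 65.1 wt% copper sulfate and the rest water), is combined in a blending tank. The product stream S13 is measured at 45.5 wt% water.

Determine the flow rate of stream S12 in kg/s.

2377 kg/s

Let S12 be the unknown flow. Total out = 1565 + S12.
water balance: 964.04 + 0.349·S12 = 0.455·(1565 + S12)
(0.349 − 0.455)·S12 = 0.455×1565 − 964.04 = -251.96
S12 = -251.96 / -0.106 = 2377 kg/s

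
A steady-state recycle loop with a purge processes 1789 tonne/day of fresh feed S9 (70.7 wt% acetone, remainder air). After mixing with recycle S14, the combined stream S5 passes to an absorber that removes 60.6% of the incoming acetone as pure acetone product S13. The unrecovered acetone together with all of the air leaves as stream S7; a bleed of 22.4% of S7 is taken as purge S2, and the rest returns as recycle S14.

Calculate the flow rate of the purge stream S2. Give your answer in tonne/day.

air enters only via S9 and leaves only via the purge: 1789×0.293 = 0.224×(air in S7), and the absorber passes all air, so air in S5 = air in S7 = 2340.1 tonne/day.
acetone in S5: m_A = 1789×0.707 + (1−0.224)·(1−0.606)·m_A, so m_A = 1264.8/0.6943 = 1821.8 tonne/day.
S7 = (1−0.606)×1821.8 + 2340.1 = 3057.9 tonne/day.
Purge S2 = 0.224×3057.9 = 684.97 tonne/day.

685 tonne/day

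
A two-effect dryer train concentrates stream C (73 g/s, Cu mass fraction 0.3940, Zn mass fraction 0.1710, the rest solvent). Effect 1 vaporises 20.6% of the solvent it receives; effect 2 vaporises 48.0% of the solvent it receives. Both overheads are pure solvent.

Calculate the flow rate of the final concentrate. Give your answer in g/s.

solvent in feed = 73×0.435 = 31.755 g/s.
After stage 1: solvent left = (1−0.206)×31.755 = 25.213; stream total = 66.458 g/s.
After stage 2: solvent left = (1−0.480)×25.213 = 13.111; final concentrate = 54.356 g/s.

54.36 g/s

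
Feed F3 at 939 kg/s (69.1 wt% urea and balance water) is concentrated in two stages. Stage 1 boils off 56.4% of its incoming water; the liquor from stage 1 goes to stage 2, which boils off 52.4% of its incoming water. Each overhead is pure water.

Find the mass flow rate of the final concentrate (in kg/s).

water in feed = 939×0.309 = 290.15 kg/s.
After stage 1: water left = (1−0.564)×290.15 = 126.51; stream total = 775.35 kg/s.
After stage 2: water left = (1−0.524)×126.51 = 60.217; final concentrate = 709.07 kg/s.

709.1 kg/s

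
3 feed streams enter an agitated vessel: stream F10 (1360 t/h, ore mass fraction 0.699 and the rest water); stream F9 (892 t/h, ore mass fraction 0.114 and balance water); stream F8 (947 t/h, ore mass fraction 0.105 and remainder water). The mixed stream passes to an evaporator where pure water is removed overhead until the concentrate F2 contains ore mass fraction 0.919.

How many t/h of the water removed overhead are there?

ore entering = 1360×0.699 + 892×0.114 + 947×0.105 = 1151.8 t/h.
All ore reports to F2, so F2 = 1151.8/0.919 = 1253.3 t/h.
Total feed = 3199 t/h; overhead = 3199 − 1253.3 = 1945.7 t/h.

1946 t/h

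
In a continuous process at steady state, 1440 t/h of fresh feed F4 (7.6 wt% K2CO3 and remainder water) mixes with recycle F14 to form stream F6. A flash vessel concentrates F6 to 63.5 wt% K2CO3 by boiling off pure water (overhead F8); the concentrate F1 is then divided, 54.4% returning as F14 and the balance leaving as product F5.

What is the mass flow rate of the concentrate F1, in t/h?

378 t/h

Overall K2CO3 balance (none leaves overhead): K2CO3 in fresh feed = K2CO3 in product, i.e. 1440×0.076 = (1−0.544)·F1·0.635.
F1 = 109.44/(0.635×0.456) = 377.95 t/h.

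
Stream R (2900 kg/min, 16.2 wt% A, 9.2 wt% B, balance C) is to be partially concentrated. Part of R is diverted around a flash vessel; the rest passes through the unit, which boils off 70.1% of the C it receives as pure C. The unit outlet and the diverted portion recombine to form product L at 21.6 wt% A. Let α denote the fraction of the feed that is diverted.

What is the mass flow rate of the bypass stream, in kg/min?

1514 kg/min

All 2900×0.162 = 469.8 kg/min of A reaches L, so L = 469.8/0.216 = 2175 kg/min and vapour = 725 kg/min.
The evaporator receives (1−α)·2900 of feed at 0.746 C and removes 0.701 of that C:
0.701×0.746×(1−α)×2900 = 725
(1−α) = 725/1516.5 = 0.4781;  α = 0.5219.
Bypass flow = 0.5219×2900 = 1513.6 kg/min.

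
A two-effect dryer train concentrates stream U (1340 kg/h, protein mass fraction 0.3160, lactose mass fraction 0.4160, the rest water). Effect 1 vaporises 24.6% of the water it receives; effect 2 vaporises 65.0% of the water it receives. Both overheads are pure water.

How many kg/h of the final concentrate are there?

water in feed = 1340×0.268 = 359.12 kg/h.
After stage 1: water left = (1−0.246)×359.12 = 270.78; stream total = 1251.7 kg/h.
After stage 2: water left = (1−0.650)×270.78 = 94.772; final concentrate = 1075.7 kg/h.

1076 kg/h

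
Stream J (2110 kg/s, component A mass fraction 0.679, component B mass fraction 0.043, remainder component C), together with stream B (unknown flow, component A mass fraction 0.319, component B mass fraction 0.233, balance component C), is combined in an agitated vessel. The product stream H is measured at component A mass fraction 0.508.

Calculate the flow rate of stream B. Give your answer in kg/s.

1909 kg/s

Let B be the unknown flow. Total out = 2110 + B.
component A balance: 1432.7 + 0.319·B = 0.508·(2110 + B)
(0.319 − 0.508)·B = 0.508×2110 − 1432.7 = -360.81
B = -360.81 / -0.189 = 1909 kg/s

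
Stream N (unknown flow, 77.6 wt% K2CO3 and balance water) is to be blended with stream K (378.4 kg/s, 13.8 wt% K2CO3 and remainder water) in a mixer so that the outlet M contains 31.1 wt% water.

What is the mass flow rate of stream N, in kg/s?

2397 kg/s

Let N be the unknown flow. Total out = 378.4 + N.
water balance: 326.18 + 0.224·N = 0.311·(378.4 + N)
(0.224 − 0.311)·N = 0.311×378.4 − 326.18 = -208.5
N = -208.5 / -0.087 = 2396.5 kg/s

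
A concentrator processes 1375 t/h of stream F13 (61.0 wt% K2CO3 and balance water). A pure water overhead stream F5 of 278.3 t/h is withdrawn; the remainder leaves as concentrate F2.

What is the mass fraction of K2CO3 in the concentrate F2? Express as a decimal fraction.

0.765

K2CO3 is not removed: 1375×0.610 = 838.75 t/h of K2CO3 enters F2.
Concentrate = 1375 − 278.3 = 1096.7 t/h.
Mass fraction = 838.75/1096.7 = 0.765.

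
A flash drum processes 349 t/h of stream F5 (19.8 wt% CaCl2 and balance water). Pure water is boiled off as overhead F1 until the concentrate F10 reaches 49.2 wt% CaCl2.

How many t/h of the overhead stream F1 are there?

208.5 t/h

CaCl2 is conserved: 349×0.198 = 69.102 t/h all reports to the concentrate.
Concentrate = 69.102/(target fraction) = 140.45 t/h.
Overhead = 349 − 140.45 = 208.55 t/h.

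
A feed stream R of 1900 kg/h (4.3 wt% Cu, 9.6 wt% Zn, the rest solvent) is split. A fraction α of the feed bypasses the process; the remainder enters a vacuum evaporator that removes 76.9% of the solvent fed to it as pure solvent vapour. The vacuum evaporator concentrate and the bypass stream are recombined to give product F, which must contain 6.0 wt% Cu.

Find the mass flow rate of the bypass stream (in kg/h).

All 1900×0.043 = 81.7 kg/h of Cu reaches F, so F = 81.7/0.060 = 1361.7 kg/h and vapour = 538.33 kg/h.
The evaporator receives (1−α)·1900 of feed at 0.861 solvent and removes 0.769 of that solvent:
0.769×0.861×(1−α)×1900 = 538.33
(1−α) = 538.33/1258 = 0.4279;  α = 0.5721.
Bypass flow = 0.5721×1900 = 1086.9 kg/h.

1087 kg/h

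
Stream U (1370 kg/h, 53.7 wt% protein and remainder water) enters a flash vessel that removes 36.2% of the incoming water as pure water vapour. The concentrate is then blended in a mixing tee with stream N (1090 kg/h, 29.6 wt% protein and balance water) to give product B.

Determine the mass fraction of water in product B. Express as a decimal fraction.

Vapour removed = 0.362×0.463×1370 = 229.62 kg/h; concentrate = 1140.4 kg/h.
water reaching the mixer = 404.69 (from concentrate) + 1090×0.704 = 1172 kg/h.
Product flow = 1140.4 + 1090 = 2230.4 kg/h; water fraction = 0.5255.

0.5255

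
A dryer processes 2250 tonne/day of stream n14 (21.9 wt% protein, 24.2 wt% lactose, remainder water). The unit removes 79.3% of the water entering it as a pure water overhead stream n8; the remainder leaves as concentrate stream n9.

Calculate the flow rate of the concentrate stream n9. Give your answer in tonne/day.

1288 tonne/day

water entering = 2250×0.539 = 1212.8 tonne/day; overhead removed = 0.793×1212.8 = 961.71 tonne/day.
Concentrate = 2250 − 961.71 = 1288.3 tonne/day.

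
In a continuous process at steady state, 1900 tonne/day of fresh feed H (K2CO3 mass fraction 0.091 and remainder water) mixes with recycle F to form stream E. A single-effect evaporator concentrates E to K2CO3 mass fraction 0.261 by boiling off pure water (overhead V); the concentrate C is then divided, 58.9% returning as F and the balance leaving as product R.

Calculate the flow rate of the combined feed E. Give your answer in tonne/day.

2849 tonne/day

Overall K2CO3 balance (none leaves overhead): K2CO3 in fresh feed = K2CO3 in product, i.e. 1900×0.091 = (1−0.589)·C·0.261.
C = 172.9/(0.261×0.411) = 1611.8 tonne/day.
Recycle F = 0.589×1611.8 = 949.35 tonne/day.
Combined feed E = 1900 + 949.35 = 2849.4 tonne/day.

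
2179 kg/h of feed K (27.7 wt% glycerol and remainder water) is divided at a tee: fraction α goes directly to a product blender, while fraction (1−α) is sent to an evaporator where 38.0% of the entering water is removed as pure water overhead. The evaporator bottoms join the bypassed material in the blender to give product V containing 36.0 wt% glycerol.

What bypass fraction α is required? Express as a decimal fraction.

All 2179×0.277 = 603.58 kg/h of glycerol reaches V, so V = 603.58/0.360 = 1676.6 kg/h and vapour = 502.38 kg/h.
The evaporator receives (1−α)·2179 of feed at 0.723 water and removes 0.380 of that water:
0.380×0.723×(1−α)×2179 = 502.38
(1−α) = 502.38/598.66 = 0.8392;  α = 0.1608.

0.161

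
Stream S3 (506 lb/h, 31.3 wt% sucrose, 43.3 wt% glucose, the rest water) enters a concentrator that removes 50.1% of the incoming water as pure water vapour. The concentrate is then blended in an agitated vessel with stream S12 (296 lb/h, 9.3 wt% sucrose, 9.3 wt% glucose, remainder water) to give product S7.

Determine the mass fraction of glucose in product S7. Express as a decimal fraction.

0.334

Vapour removed = 0.501×0.254×506 = 64.391 lb/h; concentrate = 441.61 lb/h.
glucose reaching the mixer = 219.1 (from concentrate) + 296×0.093 = 246.63 lb/h.
Product flow = 441.61 + 296 = 737.61 lb/h; glucose fraction = 0.334.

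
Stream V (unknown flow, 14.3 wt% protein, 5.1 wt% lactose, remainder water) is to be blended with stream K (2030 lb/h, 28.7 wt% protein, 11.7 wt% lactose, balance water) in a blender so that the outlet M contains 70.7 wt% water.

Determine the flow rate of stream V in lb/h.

2276 lb/h

Let V be the unknown flow. Total out = 2030 + V.
water balance: 1209.9 + 0.806·V = 0.707·(2030 + V)
(0.806 − 0.707)·V = 0.707×2030 − 1209.9 = 225.33
V = 225.33 / 0.099 = 2276.1 lb/h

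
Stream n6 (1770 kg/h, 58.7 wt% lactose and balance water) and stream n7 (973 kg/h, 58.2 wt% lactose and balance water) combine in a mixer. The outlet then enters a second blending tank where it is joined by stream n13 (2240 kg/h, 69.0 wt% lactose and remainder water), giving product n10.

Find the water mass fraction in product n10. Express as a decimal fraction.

0.368

Overall, product flow = 4983 kg/h.
water in = 1770×0.413 + 973×0.418 + 2240×0.310 = 1832.1 kg/h.
water fraction in n10 = 0.368.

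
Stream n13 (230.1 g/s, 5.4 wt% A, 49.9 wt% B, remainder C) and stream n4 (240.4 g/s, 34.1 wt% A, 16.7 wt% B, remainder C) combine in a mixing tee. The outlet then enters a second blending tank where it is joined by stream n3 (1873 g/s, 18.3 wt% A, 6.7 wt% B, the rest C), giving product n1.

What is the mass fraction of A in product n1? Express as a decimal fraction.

Overall, product flow = 2343.5 g/s.
A in = 230.1×0.054 + 240.4×0.341 + 1873×0.183 = 437.16 g/s.
A fraction in n1 = 0.1865.

0.1865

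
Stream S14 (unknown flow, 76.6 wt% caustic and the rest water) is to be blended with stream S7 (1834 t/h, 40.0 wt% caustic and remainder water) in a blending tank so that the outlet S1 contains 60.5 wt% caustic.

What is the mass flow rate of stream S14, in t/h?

2335 t/h

Let S14 be the unknown flow. Total out = 1834 + S14.
caustic balance: 733.6 + 0.766·S14 = 0.605·(1834 + S14)
(0.766 − 0.605)·S14 = 0.605×1834 − 733.6 = 375.97
S14 = 375.97 / 0.161 = 2335.2 t/h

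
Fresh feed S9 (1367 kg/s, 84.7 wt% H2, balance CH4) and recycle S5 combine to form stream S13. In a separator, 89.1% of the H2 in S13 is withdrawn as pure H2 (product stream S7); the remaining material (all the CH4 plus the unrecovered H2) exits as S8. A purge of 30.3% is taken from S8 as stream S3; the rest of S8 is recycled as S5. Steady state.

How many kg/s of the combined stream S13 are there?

CH4 enters only via S9 and leaves only via the purge: 1367×0.153 = 0.303×(CH4 in S8), and the separator passes all CH4, so CH4 in S13 = CH4 in S8 = 690.27 kg/s.
H2 in S13: m_A = 1367×0.847 + (1−0.303)·(1−0.891)·m_A, so m_A = 1157.8/0.9240 = 1253 kg/s.
S13 = 1253 + 690.27 = 1943.3 kg/s.

1943 kg/s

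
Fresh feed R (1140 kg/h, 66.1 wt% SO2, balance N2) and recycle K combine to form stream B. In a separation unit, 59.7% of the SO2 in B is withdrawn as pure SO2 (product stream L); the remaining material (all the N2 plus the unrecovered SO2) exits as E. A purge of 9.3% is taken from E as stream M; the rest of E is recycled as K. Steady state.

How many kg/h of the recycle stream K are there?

4203 kg/h

N2 enters only via R and leaves only via the purge: 1140×0.339 = 0.093×(N2 in E), and the separation unit passes all N2, so N2 in B = N2 in E = 4155.5 kg/h.
SO2 in B: m_A = 1140×0.661 + (1−0.093)·(1−0.597)·m_A, so m_A = 753.54/0.6345 = 1187.7 kg/h.
E = (1−0.597)×1187.7 + 4155.5 = 4634.1 kg/h.
Recycle K = (1−0.093)×4634.1 = 4203.1 kg/h.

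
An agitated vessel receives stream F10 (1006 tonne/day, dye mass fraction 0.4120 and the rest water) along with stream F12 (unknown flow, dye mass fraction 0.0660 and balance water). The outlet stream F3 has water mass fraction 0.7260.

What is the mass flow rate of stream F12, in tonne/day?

Let F12 be the unknown flow. Total out = 1006 + F12.
water balance: 591.53 + 0.934·F12 = 0.726·(1006 + F12)
(0.934 − 0.726)·F12 = 0.726×1006 − 591.53 = 138.83
F12 = 138.83 / 0.208 = 667.44 tonne/day

667.4 tonne/day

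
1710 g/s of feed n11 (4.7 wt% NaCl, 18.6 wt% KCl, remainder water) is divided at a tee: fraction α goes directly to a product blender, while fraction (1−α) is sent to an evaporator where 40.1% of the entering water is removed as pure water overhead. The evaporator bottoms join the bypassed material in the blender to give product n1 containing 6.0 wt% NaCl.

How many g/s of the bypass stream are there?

505.4 g/s

All 1710×0.047 = 80.37 g/s of NaCl reaches n1, so n1 = 80.37/0.060 = 1339.5 g/s and vapour = 370.5 g/s.
The evaporator receives (1−α)·1710 of feed at 0.767 water and removes 0.401 of that water:
0.401×0.767×(1−α)×1710 = 370.5
(1−α) = 370.5/525.94 = 0.7045;  α = 0.2955.
Bypass flow = 0.2955×1710 = 505.38 g/s.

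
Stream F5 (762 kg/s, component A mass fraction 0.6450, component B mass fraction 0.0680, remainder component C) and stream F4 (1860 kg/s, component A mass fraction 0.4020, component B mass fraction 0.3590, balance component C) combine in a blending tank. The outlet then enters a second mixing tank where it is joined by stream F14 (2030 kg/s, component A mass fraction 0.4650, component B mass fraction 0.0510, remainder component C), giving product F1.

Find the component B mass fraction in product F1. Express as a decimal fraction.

Overall, product flow = 4652 kg/s.
component B in = 762×0.068 + 1860×0.359 + 2030×0.051 = 823.09 kg/s.
component B fraction in F1 = 0.1769.

0.1769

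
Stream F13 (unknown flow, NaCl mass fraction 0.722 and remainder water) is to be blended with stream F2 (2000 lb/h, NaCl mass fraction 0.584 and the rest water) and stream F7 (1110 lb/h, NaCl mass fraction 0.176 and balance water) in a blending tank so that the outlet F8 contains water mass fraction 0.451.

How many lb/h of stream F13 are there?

Let F13 be the unknown flow. Total out = 3110 + F13.
water balance: 1746.6 + 0.278·F13 = 0.451·(3110 + F13)
(0.278 − 0.451)·F13 = 0.451×3110 − 1746.6 = -344.03
F13 = -344.03 / -0.173 = 1988.6 lb/h

1989 lb/h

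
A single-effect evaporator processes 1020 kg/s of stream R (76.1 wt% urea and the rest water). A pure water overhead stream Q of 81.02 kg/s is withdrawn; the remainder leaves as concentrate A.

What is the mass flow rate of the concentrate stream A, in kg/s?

939 kg/s

Concentrate = 1020 − 81.02 = 938.98 kg/s.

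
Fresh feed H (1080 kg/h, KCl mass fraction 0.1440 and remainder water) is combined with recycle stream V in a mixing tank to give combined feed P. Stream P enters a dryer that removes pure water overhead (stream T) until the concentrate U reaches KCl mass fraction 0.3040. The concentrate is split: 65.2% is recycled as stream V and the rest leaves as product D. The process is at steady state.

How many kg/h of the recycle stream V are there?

958.5 kg/h

Overall KCl balance (none leaves overhead): KCl in fresh feed = KCl in product, i.e. 1080×0.144 = (1−0.652)·U·0.304.
U = 155.52/(0.304×0.348) = 1470.1 kg/h.
Recycle V = 0.652×1470.1 = 958.48 kg/h.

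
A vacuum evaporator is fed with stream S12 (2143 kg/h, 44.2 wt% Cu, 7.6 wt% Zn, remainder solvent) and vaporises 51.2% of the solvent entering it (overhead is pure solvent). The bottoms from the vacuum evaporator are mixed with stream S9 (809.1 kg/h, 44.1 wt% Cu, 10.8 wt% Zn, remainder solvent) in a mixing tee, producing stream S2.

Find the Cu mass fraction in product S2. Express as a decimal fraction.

Vapour removed = 0.512×0.482×2143 = 528.86 kg/h; concentrate = 1614.1 kg/h.
Cu reaching the mixer = 947.21 (from concentrate) + 809.1×0.441 = 1304 kg/h.
Product flow = 1614.1 + 809.1 = 2423.2 kg/h; Cu fraction = 0.538.

0.538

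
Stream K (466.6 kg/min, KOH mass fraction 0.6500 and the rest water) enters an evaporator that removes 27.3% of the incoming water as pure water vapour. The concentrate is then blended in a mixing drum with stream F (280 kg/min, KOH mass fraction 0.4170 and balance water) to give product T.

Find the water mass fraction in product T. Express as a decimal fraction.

Vapour removed = 0.273×0.350×466.6 = 44.584 kg/min; concentrate = 422.02 kg/min.
water reaching the mixer = 118.73 (from concentrate) + 280×0.583 = 281.97 kg/min.
Product flow = 422.02 + 280 = 702.02 kg/min; water fraction = 0.4017.

0.4017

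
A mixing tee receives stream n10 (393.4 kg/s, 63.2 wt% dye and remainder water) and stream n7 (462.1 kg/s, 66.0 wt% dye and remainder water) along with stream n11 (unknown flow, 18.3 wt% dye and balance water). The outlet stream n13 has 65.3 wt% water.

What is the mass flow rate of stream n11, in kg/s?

1566 kg/s

Let n11 be the unknown flow. Total out = 855.5 + n11.
water balance: 301.89 + 0.817·n11 = 0.653·(855.5 + n11)
(0.817 − 0.653)·n11 = 0.653×855.5 − 301.89 = 256.76
n11 = 256.76 / 0.164 = 1565.6 kg/s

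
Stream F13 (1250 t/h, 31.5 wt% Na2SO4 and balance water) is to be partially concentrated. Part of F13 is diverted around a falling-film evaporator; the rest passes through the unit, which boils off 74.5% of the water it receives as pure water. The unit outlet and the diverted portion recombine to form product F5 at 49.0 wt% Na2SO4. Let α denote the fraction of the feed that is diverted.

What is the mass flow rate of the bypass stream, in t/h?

375.2 t/h

All 1250×0.315 = 393.75 t/h of Na2SO4 reaches F5, so F5 = 393.75/0.490 = 803.57 t/h and vapour = 446.43 t/h.
The evaporator receives (1−α)·1250 of feed at 0.685 water and removes 0.745 of that water:
0.745×0.685×(1−α)×1250 = 446.43
(1−α) = 446.43/637.91 = 0.6998;  α = 0.3002.
Bypass flow = 0.3002×1250 = 375.21 t/h.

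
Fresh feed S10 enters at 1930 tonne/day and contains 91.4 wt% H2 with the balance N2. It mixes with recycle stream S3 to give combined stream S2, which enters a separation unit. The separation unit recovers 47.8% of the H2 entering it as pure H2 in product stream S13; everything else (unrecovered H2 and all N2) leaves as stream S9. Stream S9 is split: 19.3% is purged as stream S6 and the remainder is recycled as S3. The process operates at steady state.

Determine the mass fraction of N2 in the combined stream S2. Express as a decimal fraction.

0.220

N2 enters only via S10 and leaves only via the purge: 1930×0.086 = 0.193×(N2 in S9), and the separation unit passes all N2, so N2 in S2 = N2 in S9 = 860 tonne/day.
H2 in S2: m_A = 1930×0.914 + (1−0.193)·(1−0.478)·m_A, so m_A = 1764/0.5787 = 3048 tonne/day.
S2 = 3048 + 860 = 3908 tonne/day.
N2 fraction in S2 = 860/3908 = 0.220.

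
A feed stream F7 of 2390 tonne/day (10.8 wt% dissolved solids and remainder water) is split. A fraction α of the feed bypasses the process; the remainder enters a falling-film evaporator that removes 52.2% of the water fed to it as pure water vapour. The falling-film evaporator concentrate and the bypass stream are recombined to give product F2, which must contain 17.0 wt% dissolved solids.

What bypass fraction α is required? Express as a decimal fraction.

0.217

All 2390×0.108 = 258.12 tonne/day of dissolved solids reaches F2, so F2 = 258.12/0.170 = 1518.4 tonne/day and vapour = 871.65 tonne/day.
The evaporator receives (1−α)·2390 of feed at 0.892 water and removes 0.522 of that water:
0.522×0.892×(1−α)×2390 = 871.65
(1−α) = 871.65/1112.8 = 0.7833;  α = 0.2167.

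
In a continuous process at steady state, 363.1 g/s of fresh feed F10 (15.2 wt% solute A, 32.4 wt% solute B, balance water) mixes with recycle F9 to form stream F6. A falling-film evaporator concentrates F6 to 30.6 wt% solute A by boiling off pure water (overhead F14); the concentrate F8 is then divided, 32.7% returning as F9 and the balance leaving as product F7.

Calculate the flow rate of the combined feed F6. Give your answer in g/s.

450.7 g/s

Overall solute A balance (none leaves overhead): solute A in fresh feed = solute A in product, i.e. 363.1×0.152 = (1−0.327)·F8·0.306.
F8 = 55.191/(0.306×0.673) = 268 g/s.
Recycle F9 = 0.327×268 = 87.636 g/s.
Combined feed F6 = 363.1 + 87.636 = 450.74 g/s.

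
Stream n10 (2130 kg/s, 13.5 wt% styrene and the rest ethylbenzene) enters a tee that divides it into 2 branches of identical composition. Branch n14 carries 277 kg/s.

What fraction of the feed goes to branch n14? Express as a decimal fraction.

0.130

Fraction to n14 = 277/2130 = 0.1300.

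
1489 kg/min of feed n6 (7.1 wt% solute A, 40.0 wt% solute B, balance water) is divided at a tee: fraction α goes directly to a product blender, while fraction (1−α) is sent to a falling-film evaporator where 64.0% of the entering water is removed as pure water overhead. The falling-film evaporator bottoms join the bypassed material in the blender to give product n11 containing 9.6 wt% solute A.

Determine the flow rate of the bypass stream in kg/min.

343.7 kg/min

All 1489×0.071 = 105.72 kg/min of solute A reaches n11, so n11 = 105.72/0.096 = 1101.2 kg/min and vapour = 387.76 kg/min.
The evaporator receives (1−α)·1489 of feed at 0.529 water and removes 0.640 of that water:
0.640×0.529×(1−α)×1489 = 387.76
(1−α) = 387.76/504.12 = 0.7692;  α = 0.2308.
Bypass flow = 0.2308×1489 = 343.68 kg/min.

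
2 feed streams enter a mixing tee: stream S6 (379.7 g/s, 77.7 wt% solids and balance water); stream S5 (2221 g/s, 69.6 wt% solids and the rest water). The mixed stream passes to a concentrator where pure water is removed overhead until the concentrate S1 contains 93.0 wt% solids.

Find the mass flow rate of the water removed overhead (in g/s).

621.3 g/s

solids entering = 379.7×0.777 + 2221×0.696 = 1840.8 g/s.
All solids reports to S1, so S1 = 1840.8/0.930 = 1979.4 g/s.
Total feed = 2600.7 g/s; overhead = 2600.7 − 1979.4 = 621.3 g/s.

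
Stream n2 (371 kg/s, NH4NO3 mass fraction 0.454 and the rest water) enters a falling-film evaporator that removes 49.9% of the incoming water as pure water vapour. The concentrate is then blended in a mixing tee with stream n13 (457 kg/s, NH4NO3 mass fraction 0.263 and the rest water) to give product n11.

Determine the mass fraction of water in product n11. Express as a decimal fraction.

0.603

Vapour removed = 0.499×0.546×371 = 101.08 kg/s; concentrate = 269.92 kg/s.
water reaching the mixer = 101.49 (from concentrate) + 457×0.737 = 438.29 kg/s.
Product flow = 269.92 + 457 = 726.92 kg/s; water fraction = 0.603.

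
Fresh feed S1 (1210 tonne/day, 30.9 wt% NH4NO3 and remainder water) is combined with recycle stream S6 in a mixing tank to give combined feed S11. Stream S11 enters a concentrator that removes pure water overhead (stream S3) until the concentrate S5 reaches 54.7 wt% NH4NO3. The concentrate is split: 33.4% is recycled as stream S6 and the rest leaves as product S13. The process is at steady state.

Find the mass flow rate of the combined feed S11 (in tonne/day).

Overall NH4NO3 balance (none leaves overhead): NH4NO3 in fresh feed = NH4NO3 in product, i.e. 1210×0.309 = (1−0.334)·S5·0.547.
S5 = 373.89/(0.547×0.666) = 1026.3 tonne/day.
Recycle S6 = 0.334×1026.3 = 342.79 tonne/day.
Combined feed S11 = 1210 + 342.79 = 1552.8 tonne/day.

1553 tonne/day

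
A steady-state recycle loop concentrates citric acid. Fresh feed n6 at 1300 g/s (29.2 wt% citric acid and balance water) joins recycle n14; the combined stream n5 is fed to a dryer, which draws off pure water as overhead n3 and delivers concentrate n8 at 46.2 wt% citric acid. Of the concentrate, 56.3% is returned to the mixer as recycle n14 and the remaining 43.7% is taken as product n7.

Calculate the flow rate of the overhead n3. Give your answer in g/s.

Overall citric acid balance (none leaves overhead): citric acid in fresh feed = citric acid in product, i.e. 1300×0.292 = (1−0.563)·n8·0.462.
n8 = 379.6/(0.462×0.437) = 1880.2 g/s.
Recycle n14 = 0.563×1880.2 = 1058.5 g/s.
Combined feed n5 = 1300 + 1058.5 = 2358.5 g/s.
Overhead n3 = n5 − n8 = 2358.5 − 1880.2 = 478.35 g/s.

478.4 g/s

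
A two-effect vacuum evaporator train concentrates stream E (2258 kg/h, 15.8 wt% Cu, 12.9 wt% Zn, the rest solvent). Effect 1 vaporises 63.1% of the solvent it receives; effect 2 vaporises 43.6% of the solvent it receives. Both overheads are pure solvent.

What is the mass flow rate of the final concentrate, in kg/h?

983.1 kg/h

solvent in feed = 2258×0.713 = 1610 kg/h.
After stage 1: solvent left = (1−0.631)×1610 = 594.07; stream total = 1242.1 kg/h.
After stage 2: solvent left = (1−0.436)×594.07 = 335.06; final concentrate = 983.1 kg/h.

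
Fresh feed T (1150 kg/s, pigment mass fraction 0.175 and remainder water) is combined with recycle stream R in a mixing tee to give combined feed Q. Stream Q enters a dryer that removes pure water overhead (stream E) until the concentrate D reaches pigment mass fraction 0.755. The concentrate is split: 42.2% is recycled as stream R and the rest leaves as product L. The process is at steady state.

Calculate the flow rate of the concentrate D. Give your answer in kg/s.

Overall pigment balance (none leaves overhead): pigment in fresh feed = pigment in product, i.e. 1150×0.175 = (1−0.422)·D·0.755.
D = 201.25/(0.755×0.578) = 461.17 kg/s.

461.2 kg/s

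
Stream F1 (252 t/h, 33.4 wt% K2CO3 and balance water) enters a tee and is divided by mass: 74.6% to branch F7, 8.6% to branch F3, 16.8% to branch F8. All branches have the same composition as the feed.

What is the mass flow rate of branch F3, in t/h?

21.67 t/h

Branch F3 flow = 0.086×252 = 21.672 t/h.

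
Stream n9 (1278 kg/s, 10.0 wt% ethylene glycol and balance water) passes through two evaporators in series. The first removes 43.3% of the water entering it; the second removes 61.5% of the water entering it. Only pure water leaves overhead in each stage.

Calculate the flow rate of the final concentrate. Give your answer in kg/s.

378.9 kg/s

water in feed = 1278×0.900 = 1150.2 kg/s.
After stage 1: water left = (1−0.433)×1150.2 = 652.16; stream total = 779.96 kg/s.
After stage 2: water left = (1−0.615)×652.16 = 251.08; final concentrate = 378.88 kg/s.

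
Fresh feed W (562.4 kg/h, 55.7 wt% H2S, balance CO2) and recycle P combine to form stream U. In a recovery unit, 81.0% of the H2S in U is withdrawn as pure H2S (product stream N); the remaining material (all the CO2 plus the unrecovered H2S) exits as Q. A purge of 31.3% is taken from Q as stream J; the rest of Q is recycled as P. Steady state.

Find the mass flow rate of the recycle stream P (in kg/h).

CO2 enters only via W and leaves only via the purge: 562.4×0.443 = 0.313×(CO2 in Q), and the recovery unit passes all CO2, so CO2 in U = CO2 in Q = 795.98 kg/h.
H2S in U: m_A = 562.4×0.557 + (1−0.313)·(1−0.810)·m_A, so m_A = 313.26/0.8695 = 360.28 kg/h.
Q = (1−0.810)×360.28 + 795.98 = 864.44 kg/h.
Recycle P = (1−0.313)×864.44 = 593.87 kg/h.

593.9 kg/h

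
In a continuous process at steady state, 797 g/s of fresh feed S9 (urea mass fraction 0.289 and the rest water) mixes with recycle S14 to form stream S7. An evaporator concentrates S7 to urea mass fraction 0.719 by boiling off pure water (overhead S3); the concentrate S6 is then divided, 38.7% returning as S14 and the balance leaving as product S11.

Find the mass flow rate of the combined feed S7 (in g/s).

Overall urea balance (none leaves overhead): urea in fresh feed = urea in product, i.e. 797×0.289 = (1−0.387)·S6·0.719.
S6 = 230.33/(0.719×0.613) = 522.6 g/s.
Recycle S14 = 0.387×522.6 = 202.24 g/s.
Combined feed S7 = 797 + 202.24 = 999.24 g/s.

999.2 g/s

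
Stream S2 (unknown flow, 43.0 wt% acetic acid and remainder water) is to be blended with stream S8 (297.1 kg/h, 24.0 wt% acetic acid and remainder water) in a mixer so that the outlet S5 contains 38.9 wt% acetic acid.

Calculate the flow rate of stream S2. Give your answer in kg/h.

1080 kg/h

Let S2 be the unknown flow. Total out = 297.1 + S2.
acetic acid balance: 71.304 + 0.430·S2 = 0.389·(297.1 + S2)
(0.430 − 0.389)·S2 = 0.389×297.1 − 71.304 = 44.268
S2 = 44.268 / 0.041 = 1079.7 kg/h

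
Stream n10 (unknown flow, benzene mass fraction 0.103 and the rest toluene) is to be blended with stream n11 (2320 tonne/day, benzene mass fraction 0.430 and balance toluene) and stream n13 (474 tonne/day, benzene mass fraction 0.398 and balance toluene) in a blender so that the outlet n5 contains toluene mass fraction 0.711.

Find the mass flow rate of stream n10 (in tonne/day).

2036 tonne/day

Let n10 be the unknown flow. Total out = 2794 + n10.
toluene balance: 1607.7 + 0.897·n10 = 0.711·(2794 + n10)
(0.897 − 0.711)·n10 = 0.711×2794 − 1607.7 = 378.79
n10 = 378.79 / 0.186 = 2036.5 tonne/day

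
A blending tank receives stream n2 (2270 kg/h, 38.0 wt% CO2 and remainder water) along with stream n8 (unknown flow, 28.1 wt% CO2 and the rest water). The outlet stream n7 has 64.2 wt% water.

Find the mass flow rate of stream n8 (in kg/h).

648.6 kg/h

Let n8 be the unknown flow. Total out = 2270 + n8.
water balance: 1407.4 + 0.719·n8 = 0.642·(2270 + n8)
(0.719 − 0.642)·n8 = 0.642×2270 − 1407.4 = 49.94
n8 = 49.94 / 0.077 = 648.57 kg/h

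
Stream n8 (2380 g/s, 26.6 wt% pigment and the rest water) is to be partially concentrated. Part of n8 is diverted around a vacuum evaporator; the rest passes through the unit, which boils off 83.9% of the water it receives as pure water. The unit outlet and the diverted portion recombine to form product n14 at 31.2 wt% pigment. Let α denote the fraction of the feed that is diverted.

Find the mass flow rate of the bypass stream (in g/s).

1810 g/s

All 2380×0.266 = 633.08 g/s of pigment reaches n14, so n14 = 633.08/0.312 = 2029.1 g/s and vapour = 350.9 g/s.
The evaporator receives (1−α)·2380 of feed at 0.734 water and removes 0.839 of that water:
0.839×0.734×(1−α)×2380 = 350.9
(1−α) = 350.9/1465.7 = 0.2394;  α = 0.7606.
Bypass flow = 0.7606×2380 = 1810.2 g/s.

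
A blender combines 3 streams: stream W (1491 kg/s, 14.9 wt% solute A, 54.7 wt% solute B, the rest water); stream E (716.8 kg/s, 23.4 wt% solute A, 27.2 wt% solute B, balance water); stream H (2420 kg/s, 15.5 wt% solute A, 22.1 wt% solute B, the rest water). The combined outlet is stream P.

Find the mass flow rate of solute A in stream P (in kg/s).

765 kg/s

solute A out = solute A in = 1491×0.149 + 716.8×0.234 + 2420×0.155 = 764.99 kg/s.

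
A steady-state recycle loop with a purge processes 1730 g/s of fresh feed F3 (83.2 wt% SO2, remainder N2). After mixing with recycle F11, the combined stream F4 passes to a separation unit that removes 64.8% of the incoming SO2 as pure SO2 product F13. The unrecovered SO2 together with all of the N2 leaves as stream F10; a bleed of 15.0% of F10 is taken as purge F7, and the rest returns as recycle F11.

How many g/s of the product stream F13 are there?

1331 g/s

SO2 in F4: m_A = 1730×0.832 + (1−0.150)·(1−0.648)·m_A, so m_A = 1439.4/0.7008 = 2053.9 g/s.
Product F13 = 0.648×2053.9 = 1330.9 g/s.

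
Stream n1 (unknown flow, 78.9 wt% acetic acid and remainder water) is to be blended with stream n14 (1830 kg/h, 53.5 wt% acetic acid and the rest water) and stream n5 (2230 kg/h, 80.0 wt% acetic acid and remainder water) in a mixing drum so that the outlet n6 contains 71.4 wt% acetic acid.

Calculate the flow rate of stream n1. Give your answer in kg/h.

Let n1 be the unknown flow. Total out = 4060 + n1.
acetic acid balance: 2763.1 + 0.789·n1 = 0.714·(4060 + n1)
(0.789 − 0.714)·n1 = 0.714×4060 − 2763.1 = 135.79
n1 = 135.79 / 0.075 = 1810.5 kg/h

1811 kg/h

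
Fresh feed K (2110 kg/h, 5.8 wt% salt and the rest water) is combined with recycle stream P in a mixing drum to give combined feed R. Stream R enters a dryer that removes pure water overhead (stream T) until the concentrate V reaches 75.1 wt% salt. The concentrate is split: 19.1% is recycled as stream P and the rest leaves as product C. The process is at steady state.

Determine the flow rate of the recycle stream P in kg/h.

Overall salt balance (none leaves overhead): salt in fresh feed = salt in product, i.e. 2110×0.058 = (1−0.191)·V·0.751.
V = 122.38/(0.751×0.809) = 201.43 kg/h.
Recycle P = 0.191×201.43 = 38.473 kg/h.

38.47 kg/h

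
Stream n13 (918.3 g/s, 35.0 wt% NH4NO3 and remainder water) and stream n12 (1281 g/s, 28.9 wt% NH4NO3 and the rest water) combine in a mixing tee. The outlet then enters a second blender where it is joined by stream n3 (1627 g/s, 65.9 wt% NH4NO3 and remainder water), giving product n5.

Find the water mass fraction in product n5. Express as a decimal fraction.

Overall, product flow = 3826.3 g/s.
water in = 918.3×0.650 + 1281×0.711 + 1627×0.341 = 2062.5 g/s.
water fraction in n5 = 0.539.

0.539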